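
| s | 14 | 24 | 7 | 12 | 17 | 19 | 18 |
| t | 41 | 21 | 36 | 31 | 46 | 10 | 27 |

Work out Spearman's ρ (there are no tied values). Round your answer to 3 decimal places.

-0.643

Rank s: 3, 7, 1, 2, 4, 6, 5
Rank t: 6, 2, 5, 4, 7, 1, 3
d = rank(s) − rank(t): -3, 5, -4, -2, -3, 5, 2; Σd² = 92
ρ = 1 − 6Σd² / [n(n²−1)] = 1 − 6×92 / (7×48) = 1 − 552/336 ≈ -0.643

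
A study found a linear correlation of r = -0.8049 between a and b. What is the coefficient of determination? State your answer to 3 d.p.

r² = (-0.8049)² = 0.648

0.648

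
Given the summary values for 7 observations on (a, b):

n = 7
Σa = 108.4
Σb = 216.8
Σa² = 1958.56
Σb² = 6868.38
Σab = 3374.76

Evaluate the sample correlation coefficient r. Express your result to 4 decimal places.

r = (nΣab − ΣaΣb) / √[(nΣa² − (Σa)²)(nΣb² − (Σb)²)]
Numerator: 7×3374.76 − 108.4×216.8 = 122.2
Denominator: √[(13709.92 − 11750.56)(48078.66 − 47002.24)] = √[1959.36 × 1076.42] = 1452.2721
r = 122.2 / 1452.2721 ≈ 0.0841

0.0841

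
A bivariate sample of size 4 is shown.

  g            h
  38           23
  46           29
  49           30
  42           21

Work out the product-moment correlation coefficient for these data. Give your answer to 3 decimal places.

n = 4, Σg = 175, Σh = 103, Σg² = 7725, Σh² = 2711, Σgh = 4560
nΣgh − ΣgΣh = 18240 − 18025 = 215
nΣg² − (Σg)² = 30900 − 30625 = 275; nΣh² − (Σh)² = 10844 − 10609 = 235
r = 215 / √(275 × 235) = 215 / 254.2145 ≈ 0.846

0.846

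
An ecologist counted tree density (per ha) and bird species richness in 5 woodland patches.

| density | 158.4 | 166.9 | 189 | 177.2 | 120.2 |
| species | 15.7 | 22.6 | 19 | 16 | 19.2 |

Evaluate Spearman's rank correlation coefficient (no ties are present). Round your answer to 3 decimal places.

-0.100

Rank density: 2, 3, 5, 4, 1
Rank species: 1, 5, 3, 2, 4
d = rank(density) − rank(species): 1, -2, 2, 2, -3; Σd² = 22
ρ = 1 − 6Σd² / [n(n²−1)] = 1 − 6×22 / (5×24) = 1 − 132/120 ≈ -0.100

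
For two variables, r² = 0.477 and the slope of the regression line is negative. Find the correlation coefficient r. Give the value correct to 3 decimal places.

-0.691

|r| = √0.477 = 0.691
The association is negative, so r = −0.691.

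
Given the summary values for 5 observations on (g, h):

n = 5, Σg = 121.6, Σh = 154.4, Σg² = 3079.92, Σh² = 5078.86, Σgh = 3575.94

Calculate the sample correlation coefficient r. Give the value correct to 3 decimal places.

r = (nΣgh − ΣgΣh) / √[(nΣg² − (Σg)²)(nΣh² − (Σh)²)]
Numerator: 5×3575.94 − 121.6×154.4 = -895.34
Denominator: √[(15399.6 − 14786.56)(25394.3 − 23839.36)] = √[613.04 × 1554.94] = 976.3403
r = -895.34 / 976.3403 ≈ -0.917

-0.917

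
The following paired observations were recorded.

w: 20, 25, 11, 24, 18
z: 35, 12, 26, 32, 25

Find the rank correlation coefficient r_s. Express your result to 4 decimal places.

Rank w: 3, 5, 1, 4, 2
Rank z: 5, 1, 3, 4, 2
d = rank(w) − rank(z): -2, 4, -2, 0, 0; Σd² = 24
ρ = 1 − 6Σd² / [n(n²−1)] = 1 − 6×24 / (5×24) = 1 − 144/120 ≈ -0.2000

-0.2000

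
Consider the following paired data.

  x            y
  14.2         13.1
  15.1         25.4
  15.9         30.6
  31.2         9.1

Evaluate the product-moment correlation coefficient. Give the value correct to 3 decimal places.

n = 4, Σx = 76.4, Σy = 78.2, Σx² = 1655.9, Σy² = 1835.94, Σxy = 1340.02
nΣxy − ΣxΣy = 5360.08 − 5974.48 = -614.4
nΣx² − (Σx)² = 6623.6 − 5836.96 = 786.64; nΣy² − (Σy)² = 7343.76 − 6115.24 = 1228.52
r = -614.4 / √(786.64 × 1228.52) = -614.4 / 983.0580 ≈ -0.625

-0.625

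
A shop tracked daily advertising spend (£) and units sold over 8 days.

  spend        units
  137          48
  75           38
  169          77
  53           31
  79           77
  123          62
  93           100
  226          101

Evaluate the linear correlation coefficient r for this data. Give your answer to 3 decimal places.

n = 8, Σx = 955, Σy = 534, Σx² = 136859, Σy² = 40612, Σxy = 69917
nΣxy − ΣxΣy = 559336 − 509970 = 49366
nΣx² − (Σx)² = 1094872 − 912025 = 182847; nΣy² − (Σy)² = 324896 − 285156 = 39740
r = 49366 / √(182847 × 39740) = 49366 / 85242.8283 ≈ 0.579

0.579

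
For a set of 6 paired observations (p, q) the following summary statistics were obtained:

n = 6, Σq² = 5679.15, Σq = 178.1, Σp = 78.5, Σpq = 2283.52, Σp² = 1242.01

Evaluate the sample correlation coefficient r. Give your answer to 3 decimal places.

-0.160

r = (nΣpq − ΣpΣq) / √[(nΣp² − (Σp)²)(nΣq² − (Σq)²)]
Numerator: 6×2283.52 − 78.5×178.1 = -279.73
Denominator: √[(7452.06 − 6162.25)(34074.9 − 31719.61)] = √[1289.81 × 2355.29] = 1742.9505
r = -279.73 / 1742.9505 ≈ -0.160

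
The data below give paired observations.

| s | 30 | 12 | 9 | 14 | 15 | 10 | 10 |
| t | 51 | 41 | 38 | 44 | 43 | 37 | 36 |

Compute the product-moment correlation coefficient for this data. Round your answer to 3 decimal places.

0.936

n = 7, Σs = 100, Σt = 290, Σs² = 1746, Σt² = 12176, Σst = 4355
nΣst − ΣsΣt = 30485 − 29000 = 1485
nΣs² − (Σs)² = 12222 − 10000 = 2222; nΣt² − (Σt)² = 85232 − 84100 = 1132
r = 1485 / √(2222 × 1132) = 1485 / 1585.9710 ≈ 0.936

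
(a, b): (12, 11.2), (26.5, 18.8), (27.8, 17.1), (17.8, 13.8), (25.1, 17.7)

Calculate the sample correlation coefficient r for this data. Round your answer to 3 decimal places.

n = 5, Σa = 109.2, Σb = 78.6, Σa² = 2565.94, Σb² = 1275.02, Σab = 1797.89
nΣab − ΣaΣb = 8989.45 − 8583.12 = 406.33
nΣa² − (Σa)² = 12829.7 − 11924.64 = 905.06; nΣb² − (Σb)² = 6375.1 − 6177.96 = 197.14
r = 406.33 / √(905.06 × 197.14) = 406.33 / 422.4021 ≈ 0.962

0.962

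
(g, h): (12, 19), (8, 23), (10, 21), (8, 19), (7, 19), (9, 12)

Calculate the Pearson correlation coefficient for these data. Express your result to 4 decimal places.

-0.0603

n = 6, Σg = 54, Σh = 113, Σg² = 502, Σh² = 2197, Σgh = 1015
nΣgh − ΣgΣh = 6090 − 6102 = -12
nΣg² − (Σg)² = 3012 − 2916 = 96; nΣh² − (Σh)² = 13182 − 12769 = 413
r = -12 / √(96 × 413) = -12 / 199.1181 ≈ -0.0603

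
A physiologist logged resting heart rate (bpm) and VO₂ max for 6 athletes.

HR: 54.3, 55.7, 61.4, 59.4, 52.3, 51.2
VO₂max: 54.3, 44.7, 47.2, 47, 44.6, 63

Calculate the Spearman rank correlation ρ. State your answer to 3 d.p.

-0.200

Rank HR: 3, 4, 6, 5, 2, 1
Rank VO₂max: 5, 2, 4, 3, 1, 6
d = rank(HR) − rank(VO₂max): -2, 2, 2, 2, 1, -5; Σd² = 42
ρ = 1 − 6Σd² / [n(n²−1)] = 1 − 6×42 / (6×35) = 1 − 252/210 ≈ -0.200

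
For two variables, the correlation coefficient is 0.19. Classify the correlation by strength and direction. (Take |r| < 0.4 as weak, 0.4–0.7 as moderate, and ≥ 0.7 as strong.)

r = 0.19 > 0 so the relationship is positive.
|r| = 0.19, which falls in the weak range.

weak positive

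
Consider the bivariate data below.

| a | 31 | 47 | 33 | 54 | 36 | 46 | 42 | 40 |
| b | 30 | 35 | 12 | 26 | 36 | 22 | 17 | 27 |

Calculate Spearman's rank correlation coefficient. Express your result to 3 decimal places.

Rank a: 1, 7, 2, 8, 3, 6, 5, 4
Rank b: 6, 7, 1, 4, 8, 3, 2, 5
d = rank(a) − rank(b): -5, 0, 1, 4, -5, 3, 3, -1; Σd² = 86
ρ = 1 − 6Σd² / [n(n²−1)] = 1 − 6×86 / (8×63) = 1 − 516/504 ≈ -0.024

-0.024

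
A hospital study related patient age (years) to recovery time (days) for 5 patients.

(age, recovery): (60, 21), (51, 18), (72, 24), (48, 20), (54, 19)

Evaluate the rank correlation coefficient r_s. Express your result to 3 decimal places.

Rank age: 4, 2, 5, 1, 3
Rank recovery: 4, 1, 5, 3, 2
d = rank(age) − rank(recovery): 0, 1, 0, -2, 1; Σd² = 6
ρ = 1 − 6Σd² / [n(n²−1)] = 1 − 6×6 / (5×24) = 1 − 36/120 ≈ 0.700

0.700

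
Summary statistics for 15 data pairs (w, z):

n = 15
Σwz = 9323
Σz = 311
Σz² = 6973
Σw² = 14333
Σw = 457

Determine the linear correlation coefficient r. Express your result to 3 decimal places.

r = (nΣwz − ΣwΣz) / √[(nΣw² − (Σw)²)(nΣz² − (Σz)²)]
Numerator: 15×9323 − 457×311 = -2282
Denominator: √[(214995 − 208849)(104595 − 96721)] = √[6146 × 7874] = 6956.5512
r = -2282 / 6956.5512 ≈ -0.328

-0.328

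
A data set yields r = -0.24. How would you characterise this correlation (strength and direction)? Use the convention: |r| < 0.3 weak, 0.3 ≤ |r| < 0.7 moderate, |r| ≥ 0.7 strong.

weak negative

r = -0.24 < 0 so the relationship is negative.
|r| = 0.24, which falls in the weak range.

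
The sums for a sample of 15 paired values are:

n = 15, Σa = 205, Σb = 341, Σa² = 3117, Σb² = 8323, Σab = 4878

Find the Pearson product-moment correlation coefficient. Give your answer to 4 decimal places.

0.5130

r = (nΣab − ΣaΣb) / √[(nΣa² − (Σa)²)(nΣb² − (Σb)²)]
Numerator: 15×4878 − 205×341 = 3265
Denominator: √[(46755 − 42025)(124845 − 116281)] = √[4730 × 8564] = 6364.5675
r = 3265 / 6364.5675 ≈ 0.5130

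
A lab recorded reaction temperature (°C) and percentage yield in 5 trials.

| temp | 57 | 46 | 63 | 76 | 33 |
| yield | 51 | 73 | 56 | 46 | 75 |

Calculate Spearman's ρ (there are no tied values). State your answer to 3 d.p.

Rank temp: 3, 2, 4, 5, 1
Rank yield: 2, 4, 3, 1, 5
d = rank(temp) − rank(yield): 1, -2, 1, 4, -4; Σd² = 38
ρ = 1 − 6Σd² / [n(n²−1)] = 1 − 6×38 / (5×24) = 1 − 228/120 ≈ -0.900

-0.900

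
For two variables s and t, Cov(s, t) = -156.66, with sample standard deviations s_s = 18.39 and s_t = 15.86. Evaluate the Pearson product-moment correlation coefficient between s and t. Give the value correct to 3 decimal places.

r = Cov(s,t) / (s_s · s_t) = -156.66 / (18.39 × 15.86)
  = -156.66 / 291.6654 ≈ -0.537

-0.537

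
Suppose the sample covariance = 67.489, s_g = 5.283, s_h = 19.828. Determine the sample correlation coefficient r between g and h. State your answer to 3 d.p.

r = Cov(g,h) / (s_g · s_h) = 67.489 / (5.283 × 19.828)
  = 67.489 / 104.7513 ≈ 0.644

0.644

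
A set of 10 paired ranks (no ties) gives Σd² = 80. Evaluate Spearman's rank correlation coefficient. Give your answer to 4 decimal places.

0.5152

ρ = 1 − 6Σd² / [n(n²−1)] = 1 − 6×80 / (10×99)
  = 1 − 480/990 = 1 − 0.48485 ≈ 0.5152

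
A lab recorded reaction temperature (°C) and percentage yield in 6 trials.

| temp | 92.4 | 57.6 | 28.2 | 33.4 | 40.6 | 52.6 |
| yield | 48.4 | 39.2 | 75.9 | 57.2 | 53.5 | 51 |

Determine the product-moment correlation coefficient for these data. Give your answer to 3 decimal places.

n = 6, Σx = 304.8, Σy = 325.2, Σx² = 18181.44, Σy² = 18375.1, Σxy = 15635.64
nΣxy − ΣxΣy = 93813.84 − 99120.96 = -5307.12
nΣx² − (Σx)² = 109088.64 − 92903.04 = 16185.6; nΣy² − (Σy)² = 110250.6 − 105755.04 = 4495.56
r = -5307.12 / √(16185.6 × 4495.56) = -5307.12 / 8530.1428 ≈ -0.622

-0.622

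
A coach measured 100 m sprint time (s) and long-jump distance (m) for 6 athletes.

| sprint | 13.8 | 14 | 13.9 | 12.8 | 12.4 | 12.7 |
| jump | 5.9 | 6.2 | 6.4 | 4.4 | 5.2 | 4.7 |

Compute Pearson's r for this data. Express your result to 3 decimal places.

n = 6, Σx = 79.6, Σy = 32.8, Σx² = 1058.54, Σy² = 182.7, Σxy = 437.67
nΣxy − ΣxΣy = 2626.02 − 2610.88 = 15.14
nΣx² − (Σx)² = 6351.24 − 6336.16 = 15.08; nΣy² − (Σy)² = 1096.2 − 1075.84 = 20.36
r = 15.14 / √(15.08 × 20.36) = 15.14 / 17.5222 ≈ 0.864

0.864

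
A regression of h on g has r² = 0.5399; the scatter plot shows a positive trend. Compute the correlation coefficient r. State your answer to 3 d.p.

0.735

|r| = √0.5399 = 0.735
The association is positive, so r = 0.735.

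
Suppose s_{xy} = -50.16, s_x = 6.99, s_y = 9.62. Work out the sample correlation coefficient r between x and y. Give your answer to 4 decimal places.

-0.7459

r = Cov(x,y) / (s_x · s_y) = -50.16 / (6.99 × 9.62)
  = -50.16 / 67.2438 ≈ -0.7459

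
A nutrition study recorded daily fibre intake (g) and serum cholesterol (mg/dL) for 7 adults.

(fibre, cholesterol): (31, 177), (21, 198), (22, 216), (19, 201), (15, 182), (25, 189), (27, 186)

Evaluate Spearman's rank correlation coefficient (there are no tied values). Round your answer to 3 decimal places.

Rank fibre: 7, 3, 4, 2, 1, 5, 6
Rank cholesterol: 1, 5, 7, 6, 2, 4, 3
d = rank(fibre) − rank(cholesterol): 6, -2, -3, -4, -1, 1, 3; Σd² = 76
ρ = 1 − 6Σd² / [n(n²−1)] = 1 − 6×76 / (7×48) = 1 − 456/336 ≈ -0.357

-0.357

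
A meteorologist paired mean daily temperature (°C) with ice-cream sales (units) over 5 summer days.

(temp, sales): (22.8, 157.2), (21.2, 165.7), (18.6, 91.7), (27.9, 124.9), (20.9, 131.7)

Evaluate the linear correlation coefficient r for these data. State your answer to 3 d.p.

n = 5, Σx = 111.4, Σy = 671.2, Σx² = 2530.46, Σy² = 93522.12, Σxy = 15039.86
nΣxy − ΣxΣy = 75199.3 − 74771.68 = 427.62
nΣx² − (Σx)² = 12652.3 − 12409.96 = 242.34; nΣy² − (Σy)² = 467610.6 − 450509.44 = 17101.16
r = 427.62 / √(242.34 × 17101.16) = 427.62 / 2035.7542 ≈ 0.210

0.210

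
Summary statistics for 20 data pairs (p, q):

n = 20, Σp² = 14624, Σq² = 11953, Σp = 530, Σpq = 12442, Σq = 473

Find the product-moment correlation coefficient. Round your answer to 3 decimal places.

r = (nΣpq − ΣpΣq) / √[(nΣp² − (Σp)²)(nΣq² − (Σq)²)]
Numerator: 20×12442 − 530×473 = -1850
Denominator: √[(292480 − 280900)(239060 − 223729)] = √[11580 × 15331] = 13324.1503
r = -1850 / 13324.1503 ≈ -0.139

-0.139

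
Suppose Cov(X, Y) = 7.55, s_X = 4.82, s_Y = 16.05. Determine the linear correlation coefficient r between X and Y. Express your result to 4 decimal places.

0.0976

r = Cov(X,Y) / (s_X · s_Y) = 7.55 / (4.82 × 16.05)
  = 7.55 / 77.3610 ≈ 0.0976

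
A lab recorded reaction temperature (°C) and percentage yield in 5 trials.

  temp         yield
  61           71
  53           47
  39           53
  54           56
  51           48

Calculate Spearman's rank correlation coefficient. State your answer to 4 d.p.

0.6000

Rank temp: 5, 3, 1, 4, 2
Rank yield: 5, 1, 3, 4, 2
d = rank(temp) − rank(yield): 0, 2, -2, 0, 0; Σd² = 8
ρ = 1 − 6Σd² / [n(n²−1)] = 1 − 6×8 / (5×24) = 1 − 48/120 ≈ 0.6000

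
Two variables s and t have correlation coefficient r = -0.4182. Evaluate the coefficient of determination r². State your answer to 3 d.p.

r² = (-0.4182)² = 0.175

0.175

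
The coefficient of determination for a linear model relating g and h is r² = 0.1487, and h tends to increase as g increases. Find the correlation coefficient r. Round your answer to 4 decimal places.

|r| = √0.1487 = 0.3856
The association is positive, so r = 0.3856.

0.3856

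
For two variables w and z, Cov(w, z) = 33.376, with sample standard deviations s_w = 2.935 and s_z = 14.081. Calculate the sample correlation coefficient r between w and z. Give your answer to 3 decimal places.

r = Cov(w,z) / (s_w · s_z) = 33.376 / (2.935 × 14.081)
  = 33.376 / 41.3277 ≈ 0.808

0.808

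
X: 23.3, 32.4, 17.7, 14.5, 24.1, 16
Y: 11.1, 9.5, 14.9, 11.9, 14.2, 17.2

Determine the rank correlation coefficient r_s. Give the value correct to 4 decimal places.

Rank X: 4, 6, 3, 1, 5, 2
Rank Y: 2, 1, 5, 3, 4, 6
d = rank(X) − rank(Y): 2, 5, -2, -2, 1, -4; Σd² = 54
ρ = 1 − 6Σd² / [n(n²−1)] = 1 − 6×54 / (6×35) = 1 − 324/210 ≈ -0.5429

-0.5429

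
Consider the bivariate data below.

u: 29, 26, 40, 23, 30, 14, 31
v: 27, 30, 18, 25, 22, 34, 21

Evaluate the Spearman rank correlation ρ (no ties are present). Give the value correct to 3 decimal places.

Rank u: 4, 3, 7, 2, 5, 1, 6
Rank v: 5, 6, 1, 4, 3, 7, 2
d = rank(u) − rank(v): -1, -3, 6, -2, 2, -6, 4; Σd² = 106
ρ = 1 − 6Σd² / [n(n²−1)] = 1 − 6×106 / (7×48) = 1 − 636/336 ≈ -0.893

-0.893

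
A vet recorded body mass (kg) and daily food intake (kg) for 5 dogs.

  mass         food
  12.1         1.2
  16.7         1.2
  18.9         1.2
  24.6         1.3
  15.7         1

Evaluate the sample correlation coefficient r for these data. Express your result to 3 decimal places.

0.534

n = 5, Σx = 88, Σy = 5.9, Σx² = 1634.16, Σy² = 7.01, Σxy = 104.92
nΣxy − ΣxΣy = 524.6 − 519.2 = 5.4
nΣx² − (Σx)² = 8170.8 − 7744 = 426.8; nΣy² − (Σy)² = 35.05 − 34.81 = 0.24
r = 5.4 / √(426.8 × 0.24) = 5.4 / 10.1209 ≈ 0.534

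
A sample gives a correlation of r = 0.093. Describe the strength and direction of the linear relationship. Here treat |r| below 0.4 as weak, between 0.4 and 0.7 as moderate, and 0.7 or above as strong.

weak positive

r = 0.093 > 0 so the relationship is positive.
|r| = 0.093, which falls in the weak range.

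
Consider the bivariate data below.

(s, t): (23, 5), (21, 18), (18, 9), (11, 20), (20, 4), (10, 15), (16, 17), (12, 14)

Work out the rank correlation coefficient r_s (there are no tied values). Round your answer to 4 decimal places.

-0.4524

Rank s: 8, 7, 5, 2, 6, 1, 4, 3
Rank t: 2, 7, 3, 8, 1, 5, 6, 4
d = rank(s) − rank(t): 6, 0, 2, -6, 5, -4, -2, -1; Σd² = 122
ρ = 1 − 6Σd² / [n(n²−1)] = 1 − 6×122 / (8×63) = 1 − 732/504 ≈ -0.4524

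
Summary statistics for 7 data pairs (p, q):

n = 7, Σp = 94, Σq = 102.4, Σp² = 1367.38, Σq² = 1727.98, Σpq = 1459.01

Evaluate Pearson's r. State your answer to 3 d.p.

0.540

r = (nΣpq − ΣpΣq) / √[(nΣp² − (Σp)²)(nΣq² − (Σq)²)]
Numerator: 7×1459.01 − 94×102.4 = 587.47
Denominator: √[(9571.66 − 8836)(12095.86 − 10485.76)] = √[735.66 × 1610.1] = 1088.3410
r = 587.47 / 1088.3410 ≈ 0.540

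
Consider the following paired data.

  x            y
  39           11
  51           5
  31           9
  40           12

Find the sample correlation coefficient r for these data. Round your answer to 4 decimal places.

-0.6058

n = 4, Σx = 161, Σy = 37, Σx² = 6683, Σy² = 371, Σxy = 1443
nΣxy − ΣxΣy = 5772 − 5957 = -185
nΣx² − (Σx)² = 26732 − 25921 = 811; nΣy² − (Σy)² = 1484 − 1369 = 115
r = -185 / √(811 × 115) = -185 / 305.3932 ≈ -0.6058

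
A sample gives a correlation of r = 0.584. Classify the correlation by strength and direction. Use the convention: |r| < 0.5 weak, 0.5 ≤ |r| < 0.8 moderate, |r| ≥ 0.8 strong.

moderate positive

r = 0.584 > 0 so the relationship is positive.
|r| = 0.584, which falls in the moderate range.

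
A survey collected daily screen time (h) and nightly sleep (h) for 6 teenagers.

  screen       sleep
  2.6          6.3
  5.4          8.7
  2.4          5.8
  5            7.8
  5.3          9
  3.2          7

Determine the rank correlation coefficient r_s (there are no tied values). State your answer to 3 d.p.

0.943

Rank screen: 2, 6, 1, 4, 5, 3
Rank sleep: 2, 5, 1, 4, 6, 3
d = rank(screen) − rank(sleep): 0, 1, 0, 0, -1, 0; Σd² = 2
ρ = 1 − 6Σd² / [n(n²−1)] = 1 − 6×2 / (6×35) = 1 − 12/210 ≈ 0.943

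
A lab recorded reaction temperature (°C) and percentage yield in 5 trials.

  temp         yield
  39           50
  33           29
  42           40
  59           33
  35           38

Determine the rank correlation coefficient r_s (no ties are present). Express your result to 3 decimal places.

Rank temp: 3, 1, 4, 5, 2
Rank yield: 5, 1, 4, 2, 3
d = rank(temp) − rank(yield): -2, 0, 0, 3, -1; Σd² = 14
ρ = 1 − 6Σd² / [n(n²−1)] = 1 − 6×14 / (5×24) = 1 − 84/120 ≈ 0.300

0.300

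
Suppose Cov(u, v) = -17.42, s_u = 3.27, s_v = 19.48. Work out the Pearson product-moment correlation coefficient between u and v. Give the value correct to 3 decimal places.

r = Cov(u,v) / (s_u · s_v) = -17.42 / (3.27 × 19.48)
  = -17.42 / 63.6996 ≈ -0.273

-0.273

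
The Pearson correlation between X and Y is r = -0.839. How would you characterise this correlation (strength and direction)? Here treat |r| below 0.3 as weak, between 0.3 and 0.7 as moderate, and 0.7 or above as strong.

r = -0.839 < 0 so the relationship is negative.
|r| = 0.839, which falls in the strong range.

strong negative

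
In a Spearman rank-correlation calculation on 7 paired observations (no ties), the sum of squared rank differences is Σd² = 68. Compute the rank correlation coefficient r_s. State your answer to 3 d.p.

ρ = 1 − 6Σd² / [n(n²−1)] = 1 − 6×68 / (7×48)
  = 1 − 408/336 = 1 − 1.2143 ≈ -0.214

-0.214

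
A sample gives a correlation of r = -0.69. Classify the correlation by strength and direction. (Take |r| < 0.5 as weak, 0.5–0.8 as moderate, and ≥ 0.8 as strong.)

r = -0.69 < 0 so the relationship is negative.
|r| = 0.69, which falls in the moderate range.

moderate negative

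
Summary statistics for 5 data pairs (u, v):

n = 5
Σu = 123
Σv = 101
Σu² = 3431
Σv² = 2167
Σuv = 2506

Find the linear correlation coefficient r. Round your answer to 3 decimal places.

r = (nΣuv − ΣuΣv) / √[(nΣu² − (Σu)²)(nΣv² − (Σv)²)]
Numerator: 5×2506 − 123×101 = 107
Denominator: √[(17155 − 15129)(10835 − 10201)] = √[2026 × 634] = 1133.3508
r = 107 / 1133.3508 ≈ 0.094

0.094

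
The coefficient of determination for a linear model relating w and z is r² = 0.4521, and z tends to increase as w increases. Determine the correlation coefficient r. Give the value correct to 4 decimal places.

0.6724

|r| = √0.4521 = 0.6724
The association is positive, so r = 0.6724.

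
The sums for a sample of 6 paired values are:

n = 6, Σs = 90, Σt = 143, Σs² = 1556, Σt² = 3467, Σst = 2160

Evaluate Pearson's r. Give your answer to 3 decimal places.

0.136

r = (nΣst − ΣsΣt) / √[(nΣs² − (Σs)²)(nΣt² − (Σt)²)]
Numerator: 6×2160 − 90×143 = 90
Denominator: √[(9336 − 8100)(20802 − 20449)] = √[1236 × 353] = 660.5361
r = 90 / 660.5361 ≈ 0.136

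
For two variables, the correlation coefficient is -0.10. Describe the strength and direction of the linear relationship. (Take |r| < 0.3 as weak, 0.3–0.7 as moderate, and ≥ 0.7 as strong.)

r = -0.10 < 0 so the relationship is negative.
|r| = 0.10, which falls in the weak range.

weak negative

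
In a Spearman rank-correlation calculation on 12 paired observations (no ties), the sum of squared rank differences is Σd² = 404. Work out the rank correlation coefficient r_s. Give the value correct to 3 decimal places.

-0.413

ρ = 1 − 6Σd² / [n(n²−1)] = 1 − 6×404 / (12×143)
  = 1 − 2424/1716 = 1 − 1.4126 ≈ -0.413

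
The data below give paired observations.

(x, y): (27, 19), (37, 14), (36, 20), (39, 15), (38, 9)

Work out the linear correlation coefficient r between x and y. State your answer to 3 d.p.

-0.564

n = 5, Σx = 177, Σy = 77, Σx² = 6359, Σy² = 1263, Σxy = 2678
nΣxy − ΣxΣy = 13390 − 13629 = -239
nΣx² − (Σx)² = 31795 − 31329 = 466; nΣy² − (Σy)² = 6315 − 5929 = 386
r = -239 / √(466 × 386) = -239 / 424.1179 ≈ -0.564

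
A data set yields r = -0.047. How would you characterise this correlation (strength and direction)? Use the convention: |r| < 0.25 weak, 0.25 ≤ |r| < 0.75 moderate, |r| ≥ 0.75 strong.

weak negative

r = -0.047 < 0 so the relationship is negative.
|r| = 0.047, which falls in the weak range.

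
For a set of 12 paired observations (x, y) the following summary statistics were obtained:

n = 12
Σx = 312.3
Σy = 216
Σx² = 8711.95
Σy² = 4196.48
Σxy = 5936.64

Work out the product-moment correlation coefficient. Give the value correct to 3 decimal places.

0.742

r = (nΣxy − ΣxΣy) / √[(nΣx² − (Σx)²)(nΣy² − (Σy)²)]
Numerator: 12×5936.64 − 312.3×216 = 3782.88
Denominator: √[(104543.4 − 97531.29)(50357.76 − 46656)] = √[7012.11 × 3701.76] = 5094.8158
r = 3782.88 / 5094.8158 ≈ 0.742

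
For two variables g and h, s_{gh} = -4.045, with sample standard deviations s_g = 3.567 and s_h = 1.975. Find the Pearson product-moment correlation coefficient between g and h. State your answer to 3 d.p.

r = Cov(g,h) / (s_g · s_h) = -4.045 / (3.567 × 1.975)
  = -4.045 / 7.0448 ≈ -0.574

-0.574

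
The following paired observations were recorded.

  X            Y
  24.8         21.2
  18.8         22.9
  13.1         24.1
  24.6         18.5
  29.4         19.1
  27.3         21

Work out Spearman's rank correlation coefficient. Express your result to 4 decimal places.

-0.6571

Rank X: 4, 2, 1, 3, 6, 5
Rank Y: 4, 5, 6, 1, 2, 3
d = rank(X) − rank(Y): 0, -3, -5, 2, 4, 2; Σd² = 58
ρ = 1 − 6Σd² / [n(n²−1)] = 1 − 6×58 / (6×35) = 1 − 348/210 ≈ -0.6571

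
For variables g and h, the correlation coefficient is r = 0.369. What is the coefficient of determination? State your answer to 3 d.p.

0.136

r² = (0.369)² = 0.136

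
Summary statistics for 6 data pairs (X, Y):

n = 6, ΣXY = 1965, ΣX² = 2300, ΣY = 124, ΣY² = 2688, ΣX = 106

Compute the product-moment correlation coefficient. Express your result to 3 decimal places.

r = (nΣXY − ΣXΣY) / √[(nΣX² − (ΣX)²)(nΣY² − (ΣY)²)]
Numerator: 6×1965 − 106×124 = -1354
Denominator: √[(13800 − 11236)(16128 − 15376)] = √[2564 × 752] = 1388.5705
r = -1354 / 1388.5705 ≈ -0.975

-0.975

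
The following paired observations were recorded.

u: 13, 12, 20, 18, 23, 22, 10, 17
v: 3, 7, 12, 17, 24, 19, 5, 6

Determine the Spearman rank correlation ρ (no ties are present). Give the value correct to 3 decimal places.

Rank u: 3, 2, 6, 5, 8, 7, 1, 4
Rank v: 1, 4, 5, 6, 8, 7, 2, 3
d = rank(u) − rank(v): 2, -2, 1, -1, 0, 0, -1, 1; Σd² = 12
ρ = 1 − 6Σd² / [n(n²−1)] = 1 − 6×12 / (8×63) = 1 − 72/504 ≈ 0.857

0.857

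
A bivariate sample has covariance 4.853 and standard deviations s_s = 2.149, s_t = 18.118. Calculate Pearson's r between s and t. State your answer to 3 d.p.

r = Cov(s,t) / (s_s · s_t) = 4.853 / (2.149 × 18.118)
  = 4.853 / 38.9356 ≈ 0.125

0.125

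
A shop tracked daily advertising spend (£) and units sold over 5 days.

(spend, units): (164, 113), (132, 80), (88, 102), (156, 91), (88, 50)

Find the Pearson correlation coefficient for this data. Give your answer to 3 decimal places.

0.542

n = 5, Σx = 628, Σy = 436, Σx² = 84144, Σy² = 40354, Σxy = 56664
nΣxy − ΣxΣy = 283320 − 273808 = 9512
nΣx² − (Σx)² = 420720 − 394384 = 26336; nΣy² − (Σy)² = 201770 − 190096 = 11674
r = 9512 / √(26336 × 11674) = 9512 / 17534.1514 ≈ 0.542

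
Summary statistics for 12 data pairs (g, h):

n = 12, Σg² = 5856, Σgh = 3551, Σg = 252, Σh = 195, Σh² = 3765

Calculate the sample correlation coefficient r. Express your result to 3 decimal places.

r = (nΣgh − ΣgΣh) / √[(nΣg² − (Σg)²)(nΣh² − (Σh)²)]
Numerator: 12×3551 − 252×195 = -6528
Denominator: √[(70272 − 63504)(45180 − 38025)] = √[6768 × 7155] = 6958.8102
r = -6528 / 6958.8102 ≈ -0.938

-0.938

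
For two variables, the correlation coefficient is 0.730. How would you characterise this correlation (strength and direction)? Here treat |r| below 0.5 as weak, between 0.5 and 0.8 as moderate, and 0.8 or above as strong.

moderate positive

r = 0.730 > 0 so the relationship is positive.
|r| = 0.730, which falls in the moderate range.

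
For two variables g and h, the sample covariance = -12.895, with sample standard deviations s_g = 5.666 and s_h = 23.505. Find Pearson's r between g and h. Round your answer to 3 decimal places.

r = Cov(g,h) / (s_g · s_h) = -12.895 / (5.666 × 23.505)
  = -12.895 / 133.1793 ≈ -0.097

-0.097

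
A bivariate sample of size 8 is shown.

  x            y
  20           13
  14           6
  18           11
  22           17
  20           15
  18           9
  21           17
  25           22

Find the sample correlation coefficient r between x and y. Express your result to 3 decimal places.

0.974

n = 8, Σx = 158, Σy = 110, Σx² = 3194, Σy² = 1694, Σxy = 2285
nΣxy − ΣxΣy = 18280 − 17380 = 900
nΣx² − (Σx)² = 25552 − 24964 = 588; nΣy² − (Σy)² = 13552 − 12100 = 1452
r = 900 / √(588 × 1452) = 900 / 924.0000 ≈ 0.974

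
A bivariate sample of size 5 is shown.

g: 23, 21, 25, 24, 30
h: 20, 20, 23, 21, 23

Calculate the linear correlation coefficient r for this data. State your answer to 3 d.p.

n = 5, Σg = 123, Σh = 107, Σg² = 3071, Σh² = 2299, Σgh = 2649
nΣgh − ΣgΣh = 13245 − 13161 = 84
nΣg² − (Σg)² = 15355 − 15129 = 226; nΣh² − (Σh)² = 11495 − 11449 = 46
r = 84 / √(226 × 46) = 84 / 101.9608 ≈ 0.824

0.824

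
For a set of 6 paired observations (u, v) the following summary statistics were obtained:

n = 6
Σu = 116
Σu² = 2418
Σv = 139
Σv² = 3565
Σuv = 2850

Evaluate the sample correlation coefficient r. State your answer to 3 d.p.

0.662

r = (nΣuv − ΣuΣv) / √[(nΣu² − (Σu)²)(nΣv² − (Σv)²)]
Numerator: 6×2850 − 116×139 = 976
Denominator: √[(14508 − 13456)(21390 − 19321)] = √[1052 × 2069] = 1475.3264
r = 976 / 1475.3264 ≈ 0.662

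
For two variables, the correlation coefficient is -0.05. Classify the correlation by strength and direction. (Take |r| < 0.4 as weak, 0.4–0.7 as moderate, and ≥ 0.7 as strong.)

r = -0.05 < 0 so the relationship is negative.
|r| = 0.05, which falls in the weak range.

weak negative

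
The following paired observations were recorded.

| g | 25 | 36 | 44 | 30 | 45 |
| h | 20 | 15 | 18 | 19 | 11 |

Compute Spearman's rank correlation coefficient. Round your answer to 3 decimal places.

Rank g: 1, 3, 4, 2, 5
Rank h: 5, 2, 3, 4, 1
d = rank(g) − rank(h): -4, 1, 1, -2, 4; Σd² = 38
ρ = 1 − 6Σd² / [n(n²−1)] = 1 − 6×38 / (5×24) = 1 − 228/120 ≈ -0.900

-0.900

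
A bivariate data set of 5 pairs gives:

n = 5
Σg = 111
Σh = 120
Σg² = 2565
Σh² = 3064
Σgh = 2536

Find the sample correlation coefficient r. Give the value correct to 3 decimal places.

r = (nΣgh − ΣgΣh) / √[(nΣg² − (Σg)²)(nΣh² − (Σh)²)]
Numerator: 5×2536 − 111×120 = -640
Denominator: √[(12825 − 12321)(15320 − 14400)] = √[504 × 920] = 680.9405
r = -640 / 680.9405 ≈ -0.940

-0.940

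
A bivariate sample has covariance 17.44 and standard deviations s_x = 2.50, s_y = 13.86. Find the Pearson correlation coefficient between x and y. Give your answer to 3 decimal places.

0.503

r = Cov(x,y) / (s_x · s_y) = 17.44 / (2.50 × 13.86)
  = 17.44 / 34.6500 ≈ 0.503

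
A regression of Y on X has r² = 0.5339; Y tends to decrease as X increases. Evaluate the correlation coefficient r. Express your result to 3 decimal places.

|r| = √0.5339 = 0.731
The association is negative, so r = −0.731.

-0.731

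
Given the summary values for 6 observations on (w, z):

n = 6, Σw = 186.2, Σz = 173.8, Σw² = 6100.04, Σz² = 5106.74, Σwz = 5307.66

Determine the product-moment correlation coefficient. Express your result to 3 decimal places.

-0.563

r = (nΣwz − ΣwΣz) / √[(nΣw² − (Σw)²)(nΣz² − (Σz)²)]
Numerator: 6×5307.66 − 186.2×173.8 = -515.6
Denominator: √[(36600.24 − 34670.44)(30640.44 − 30206.44)] = √[1929.8 × 434] = 915.1684
r = -515.6 / 915.1684 ≈ -0.563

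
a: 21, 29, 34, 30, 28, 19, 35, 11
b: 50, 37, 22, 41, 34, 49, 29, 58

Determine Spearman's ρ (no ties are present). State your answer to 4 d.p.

-0.8571

Rank a: 3, 5, 7, 6, 4, 2, 8, 1
Rank b: 7, 4, 1, 5, 3, 6, 2, 8
d = rank(a) − rank(b): -4, 1, 6, 1, 1, -4, 6, -7; Σd² = 156
ρ = 1 − 6Σd² / [n(n²−1)] = 1 − 6×156 / (8×63) = 1 − 936/504 ≈ -0.8571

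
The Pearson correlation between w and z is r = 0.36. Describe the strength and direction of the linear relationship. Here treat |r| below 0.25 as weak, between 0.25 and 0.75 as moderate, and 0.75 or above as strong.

r = 0.36 > 0 so the relationship is positive.
|r| = 0.36, which falls in the moderate range.

moderate positive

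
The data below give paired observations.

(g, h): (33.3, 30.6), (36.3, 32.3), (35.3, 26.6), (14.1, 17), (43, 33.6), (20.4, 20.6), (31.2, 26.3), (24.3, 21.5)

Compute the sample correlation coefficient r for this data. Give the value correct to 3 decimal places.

n = 8, Σg = 237.9, Σh = 208.5, Σg² = 7700.57, Σh² = 5683.47, Σgh = 6578.2
nΣgh − ΣgΣh = 52625.6 − 49602.15 = 3023.45
nΣg² − (Σg)² = 61604.56 − 56596.41 = 5008.15; nΣh² − (Σh)² = 45467.76 − 43472.25 = 1995.51
r = 3023.45 / √(5008.15 × 1995.51) = 3023.45 / 3161.2993 ≈ 0.956

0.956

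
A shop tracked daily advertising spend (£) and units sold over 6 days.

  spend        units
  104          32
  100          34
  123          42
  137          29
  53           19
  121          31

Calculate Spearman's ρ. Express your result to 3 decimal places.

0.200

Rank spend: 3, 2, 5, 6, 1, 4
Rank units: 4, 5, 6, 2, 1, 3
d = rank(spend) − rank(units): -1, -3, -1, 4, 0, 1; Σd² = 28
ρ = 1 − 6Σd² / [n(n²−1)] = 1 − 6×28 / (6×35) = 1 − 168/210 ≈ 0.200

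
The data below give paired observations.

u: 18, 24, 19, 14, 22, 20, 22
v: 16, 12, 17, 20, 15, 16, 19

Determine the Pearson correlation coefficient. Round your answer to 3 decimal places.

-0.703

n = 7, Σu = 139, Σv = 115, Σu² = 2825, Σv² = 1931, Σuv = 2247
nΣuv − ΣuΣv = 15729 − 15985 = -256
nΣu² − (Σu)² = 19775 − 19321 = 454; nΣv² − (Σv)² = 13517 − 13225 = 292
r = -256 / √(454 × 292) = -256 / 364.0989 ≈ -0.703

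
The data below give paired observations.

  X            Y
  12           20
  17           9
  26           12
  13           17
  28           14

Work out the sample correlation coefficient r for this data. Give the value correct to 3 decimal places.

-0.509

n = 5, ΣX = 96, ΣY = 72, ΣX² = 2062, ΣY² = 1110, ΣXY = 1318
nΣXY − ΣXΣY = 6590 − 6912 = -322
nΣX² − (ΣX)² = 10310 − 9216 = 1094; nΣY² − (ΣY)² = 5550 − 5184 = 366
r = -322 / √(1094 × 366) = -322 / 632.7748 ≈ -0.509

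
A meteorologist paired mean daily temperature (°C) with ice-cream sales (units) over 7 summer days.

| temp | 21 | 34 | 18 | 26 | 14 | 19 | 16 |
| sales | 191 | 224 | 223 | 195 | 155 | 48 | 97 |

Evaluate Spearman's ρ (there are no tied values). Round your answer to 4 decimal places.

Rank temp: 5, 7, 3, 6, 1, 4, 2
Rank sales: 4, 7, 6, 5, 3, 1, 2
d = rank(temp) − rank(sales): 1, 0, -3, 1, -2, 3, 0; Σd² = 24
ρ = 1 − 6Σd² / [n(n²−1)] = 1 − 6×24 / (7×48) = 1 − 144/336 ≈ 0.5714

0.5714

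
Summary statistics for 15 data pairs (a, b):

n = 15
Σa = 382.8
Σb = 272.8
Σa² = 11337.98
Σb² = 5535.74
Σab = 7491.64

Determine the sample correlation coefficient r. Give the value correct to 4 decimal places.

0.5581

r = (nΣab − ΣaΣb) / √[(nΣa² − (Σa)²)(nΣb² − (Σb)²)]
Numerator: 15×7491.64 − 382.8×272.8 = 7946.76
Denominator: √[(170069.7 − 146535.84)(83036.1 − 74419.84)] = √[23533.86 × 8616.26] = 14239.8686
r = 7946.76 / 14239.8686 ≈ 0.5581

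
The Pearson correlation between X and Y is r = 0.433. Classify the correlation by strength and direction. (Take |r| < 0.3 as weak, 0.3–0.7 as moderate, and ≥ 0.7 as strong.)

r = 0.433 > 0 so the relationship is positive.
|r| = 0.433, which falls in the moderate range.

moderate positive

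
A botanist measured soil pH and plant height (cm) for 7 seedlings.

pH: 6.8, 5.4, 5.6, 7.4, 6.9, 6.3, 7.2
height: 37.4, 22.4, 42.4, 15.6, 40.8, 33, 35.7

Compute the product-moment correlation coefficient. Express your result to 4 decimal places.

-0.1318

n = 7, Σx = 45.6, Σy = 227.3, Σx² = 300.66, Σy² = 7969.77, Σxy = 1474.62
nΣxy − ΣxΣy = 10322.34 − 10364.88 = -42.54
nΣx² − (Σx)² = 2104.62 − 2079.36 = 25.26; nΣy² − (Σy)² = 55788.39 − 51665.29 = 4123.1
r = -42.54 / √(25.26 × 4123.1) = -42.54 / 322.7220 ≈ -0.1318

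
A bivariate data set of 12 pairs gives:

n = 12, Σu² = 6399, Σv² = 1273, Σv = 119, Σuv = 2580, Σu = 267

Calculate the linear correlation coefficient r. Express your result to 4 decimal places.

r = (nΣuv − ΣuΣv) / √[(nΣu² − (Σu)²)(nΣv² − (Σv)²)]
Numerator: 12×2580 − 267×119 = -813
Denominator: √[(76788 − 71289)(15276 − 14161)] = √[5499 × 1115] = 2476.1634
r = -813 / 2476.1634 ≈ -0.3283

-0.3283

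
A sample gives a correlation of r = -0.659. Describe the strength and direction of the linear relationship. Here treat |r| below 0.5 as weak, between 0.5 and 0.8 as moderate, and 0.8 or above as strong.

moderate negative

r = -0.659 < 0 so the relationship is negative.
|r| = 0.659, which falls in the moderate range.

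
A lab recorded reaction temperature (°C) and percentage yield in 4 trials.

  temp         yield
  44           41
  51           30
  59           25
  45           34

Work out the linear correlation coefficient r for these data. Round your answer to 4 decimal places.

-0.9189

n = 4, Σx = 199, Σy = 130, Σx² = 10043, Σy² = 4362, Σxy = 6339
nΣxy − ΣxΣy = 25356 − 25870 = -514
nΣx² − (Σx)² = 40172 − 39601 = 571; nΣy² − (Σy)² = 17448 − 16900 = 548
r = -514 / √(571 × 548) = -514 / 559.3818 ≈ -0.9189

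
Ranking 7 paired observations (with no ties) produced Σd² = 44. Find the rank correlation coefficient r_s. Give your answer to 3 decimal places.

ρ = 1 − 6Σd² / [n(n²−1)] = 1 − 6×44 / (7×48)
  = 1 − 264/336 = 1 − 0.7857 ≈ 0.214

0.214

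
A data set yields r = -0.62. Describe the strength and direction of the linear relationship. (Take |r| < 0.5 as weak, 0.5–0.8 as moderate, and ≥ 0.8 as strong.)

r = -0.62 < 0 so the relationship is negative.
|r| = 0.62, which falls in the moderate range.

moderate negative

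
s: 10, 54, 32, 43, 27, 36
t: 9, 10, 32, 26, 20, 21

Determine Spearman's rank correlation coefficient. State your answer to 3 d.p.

0.257

Rank s: 1, 6, 3, 5, 2, 4
Rank t: 1, 2, 6, 5, 3, 4
d = rank(s) − rank(t): 0, 4, -3, 0, -1, 0; Σd² = 26
ρ = 1 − 6Σd² / [n(n²−1)] = 1 − 6×26 / (6×35) = 1 − 156/210 ≈ 0.257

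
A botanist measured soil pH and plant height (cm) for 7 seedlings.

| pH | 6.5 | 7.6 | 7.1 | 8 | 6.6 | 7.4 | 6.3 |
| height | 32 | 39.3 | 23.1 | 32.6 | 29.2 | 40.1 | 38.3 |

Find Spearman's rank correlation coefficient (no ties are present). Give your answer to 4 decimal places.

Rank pH: 2, 6, 4, 7, 3, 5, 1
Rank height: 3, 6, 1, 4, 2, 7, 5
d = rank(pH) − rank(height): -1, 0, 3, 3, 1, -2, -4; Σd² = 40
ρ = 1 − 6Σd² / [n(n²−1)] = 1 − 6×40 / (7×48) = 1 − 240/336 ≈ 0.2857

0.2857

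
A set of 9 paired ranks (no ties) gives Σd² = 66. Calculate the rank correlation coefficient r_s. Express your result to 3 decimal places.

0.450

ρ = 1 − 6Σd² / [n(n²−1)] = 1 − 6×66 / (9×80)
  = 1 − 396/720 = 1 − 0.5500 ≈ 0.450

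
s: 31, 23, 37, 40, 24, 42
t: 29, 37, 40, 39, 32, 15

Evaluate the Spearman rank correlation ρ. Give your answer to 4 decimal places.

Rank s: 3, 1, 4, 5, 2, 6
Rank t: 2, 4, 6, 5, 3, 1
d = rank(s) − rank(t): 1, -3, -2, 0, -1, 5; Σd² = 40
ρ = 1 − 6Σd² / [n(n²−1)] = 1 − 6×40 / (6×35) = 1 − 240/210 ≈ -0.1429

-0.1429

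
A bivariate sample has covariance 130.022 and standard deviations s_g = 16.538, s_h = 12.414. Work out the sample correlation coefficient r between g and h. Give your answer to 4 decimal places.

r = Cov(g,h) / (s_g · s_h) = 130.022 / (16.538 × 12.414)
  = 130.022 / 205.3027 ≈ 0.6333

0.6333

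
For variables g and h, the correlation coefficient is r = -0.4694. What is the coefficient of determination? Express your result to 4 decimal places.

0.2203

r² = (-0.4694)² = 0.2203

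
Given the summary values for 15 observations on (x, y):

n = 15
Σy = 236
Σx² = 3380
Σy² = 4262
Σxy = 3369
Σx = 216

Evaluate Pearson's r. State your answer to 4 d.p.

-0.0764

r = (nΣxy − ΣxΣy) / √[(nΣx² − (Σx)²)(nΣy² − (Σy)²)]
Numerator: 15×3369 − 216×236 = -441
Denominator: √[(50700 − 46656)(63930 − 55696)] = √[4044 × 8234] = 5770.4676
r = -441 / 5770.4676 ≈ -0.0764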